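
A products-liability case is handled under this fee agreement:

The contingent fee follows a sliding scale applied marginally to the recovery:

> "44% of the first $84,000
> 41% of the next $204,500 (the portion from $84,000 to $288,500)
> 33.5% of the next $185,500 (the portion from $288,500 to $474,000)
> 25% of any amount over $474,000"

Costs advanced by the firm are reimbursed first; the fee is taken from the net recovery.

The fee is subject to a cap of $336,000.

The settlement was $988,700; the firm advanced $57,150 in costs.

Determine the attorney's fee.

Fee base (net of costs): $988,700 − $57,150 = $931,550
First $84,000 at 44% = $36,960.00
Next $204,500 at 41% = $83,845.00
Next $185,500 at 33.5% = $62,142.50
Remaining $457,550 at 25% = $114,387.50
Fee: $36,960.00 + $83,845.00 + $62,142.50 + $114,387.50 = $297,335.00
$297,335.00 is under the $336,000 cap.

$297,335.00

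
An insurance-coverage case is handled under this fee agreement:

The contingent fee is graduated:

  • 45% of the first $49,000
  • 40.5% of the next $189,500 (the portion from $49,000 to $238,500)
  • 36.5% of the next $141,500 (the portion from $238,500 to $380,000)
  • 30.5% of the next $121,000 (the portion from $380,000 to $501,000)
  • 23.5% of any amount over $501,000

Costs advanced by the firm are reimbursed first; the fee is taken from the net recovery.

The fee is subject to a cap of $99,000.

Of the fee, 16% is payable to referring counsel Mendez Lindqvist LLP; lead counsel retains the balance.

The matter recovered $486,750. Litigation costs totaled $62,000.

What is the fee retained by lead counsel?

Fee base (net of costs): $486,750 − $62,000 = $424,750
First $49,000 at 45% = $22,050.00
Next $189,500 at 40.5% = $76,747.50
Next $141,500 at 36.5% = $51,647.50
Remaining $44,750 at 30.5% = $13,648.75
Fee: $22,050.00 + $76,747.50 + $51,647.50 + $13,648.75 = $164,093.75
$164,093.75 exceeds the $99,000 cap, so the fee is capped at $99,000.00.
Referral share: 16% of $99,000.00 = $15,840.00; lead counsel retains $99,000.00 − $15,840.00 = $83,160.00.

$83,160.00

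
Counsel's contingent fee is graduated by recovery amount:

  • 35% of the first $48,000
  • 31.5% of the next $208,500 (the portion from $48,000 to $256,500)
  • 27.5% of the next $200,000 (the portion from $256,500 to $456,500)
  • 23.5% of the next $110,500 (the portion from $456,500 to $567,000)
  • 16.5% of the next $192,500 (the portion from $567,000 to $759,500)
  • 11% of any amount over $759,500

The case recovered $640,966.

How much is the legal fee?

First $48,000 at 35% = $16,800.00
Next $208,500 at 31.5% = $65,677.50
Next $200,000 at 27.5% = $55,000.00
Next $110,500 at 23.5% = $25,967.50
Remaining $73,966 at 16.5% = $12,204.39
Fee: $16,800.00 + $65,677.50 + $55,000.00 + $25,967.50 + $12,204.39 = $175,649.39

$175,649.39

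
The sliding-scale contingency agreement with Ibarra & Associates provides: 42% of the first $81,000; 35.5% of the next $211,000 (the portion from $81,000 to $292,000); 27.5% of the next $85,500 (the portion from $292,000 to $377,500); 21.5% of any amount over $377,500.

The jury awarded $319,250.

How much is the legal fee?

First $81,000 at 42% = $34,020.00
Next $211,000 at 35.5% = $74,905.00
Remaining $27,250 at 27.5% = $7,493.75
Fee: $34,020.00 + $74,905.00 + $7,493.75 = $116,418.75

$116,418.75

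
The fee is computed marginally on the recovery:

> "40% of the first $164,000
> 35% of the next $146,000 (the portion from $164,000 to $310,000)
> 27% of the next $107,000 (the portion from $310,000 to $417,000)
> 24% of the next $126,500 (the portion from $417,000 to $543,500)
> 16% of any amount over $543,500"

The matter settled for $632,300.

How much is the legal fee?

First $164,000 at 40% = $65,600.00
Next $146,000 at 35% = $51,100.00
Next $107,000 at 27% = $28,890.00
Next $126,500 at 24% = $30,360.00
Remaining $88,800 at 16% = $14,208.00
Fee: $65,600.00 + $51,100.00 + $28,890.00 + $30,360.00 + $14,208.00 = $190,158.00

$190,158.00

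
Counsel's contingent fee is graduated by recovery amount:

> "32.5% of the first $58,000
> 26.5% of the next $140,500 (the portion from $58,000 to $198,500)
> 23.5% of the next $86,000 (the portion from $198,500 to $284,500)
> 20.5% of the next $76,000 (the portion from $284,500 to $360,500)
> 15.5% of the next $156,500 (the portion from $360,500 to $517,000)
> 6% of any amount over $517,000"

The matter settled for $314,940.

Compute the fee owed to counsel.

$82,532.70

First $58,000 at 32.5% = $18,850.00
Next $140,500 at 26.5% = $37,232.50
Next $86,000 at 23.5% = $20,210.00
Remaining $30,440 at 20.5% = $6,240.20
Fee: $18,850.00 + $37,232.50 + $20,210.00 + $6,240.20 = $82,532.70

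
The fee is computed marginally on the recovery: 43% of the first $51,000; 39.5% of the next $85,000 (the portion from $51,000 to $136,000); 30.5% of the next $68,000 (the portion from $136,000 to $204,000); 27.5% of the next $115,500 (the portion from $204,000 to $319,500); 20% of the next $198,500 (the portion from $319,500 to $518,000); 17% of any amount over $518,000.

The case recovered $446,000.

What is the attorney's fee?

$133,307.50

First $51,000 at 43% = $21,930.00
Next $85,000 at 39.5% = $33,575.00
Next $68,000 at 30.5% = $20,740.00
Next $115,500 at 27.5% = $31,762.50
Remaining $126,500 at 20% = $25,300.00
Fee: $21,930.00 + $33,575.00 + $20,740.00 + $31,762.50 + $25,300.00 = $133,307.50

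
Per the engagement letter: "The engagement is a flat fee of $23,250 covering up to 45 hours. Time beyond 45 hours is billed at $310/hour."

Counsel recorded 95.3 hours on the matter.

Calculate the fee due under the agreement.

$38,843.00

Flat fee: $23,250.00
Excess hours: 95.3 − 45 = 50.3
Overrun: 50.3 × $310 = $15,593.00
Total: $23,250.00 + $15,593.00 = $38,843.00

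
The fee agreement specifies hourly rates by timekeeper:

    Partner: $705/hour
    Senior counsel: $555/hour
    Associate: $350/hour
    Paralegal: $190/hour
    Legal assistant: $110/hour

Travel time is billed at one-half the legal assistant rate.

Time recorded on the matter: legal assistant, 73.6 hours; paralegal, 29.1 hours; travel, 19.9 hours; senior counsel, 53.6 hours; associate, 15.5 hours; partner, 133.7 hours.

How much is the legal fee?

Partner: 133.7 × $705 = $94,258.50
Senior counsel: 53.6 × $555 = $29,748.00
Associate: 15.5 × $350 = $5,425.00
Paralegal: 29.1 × $190 = $5,529.00
Legal assistant: 73.6 × $110 = $8,096.00
Subtotal: $94,258.50 + $29,748.00 + $5,425.00 + $5,529.00 + $8,096.00 = $143,056.50
Travel: 19.9 × ($110 ÷ 2) = 19.9 × $55.00 = $1,094.50
Total: $143,056.50 + $1,094.50 = $144,151.00

$144,151.00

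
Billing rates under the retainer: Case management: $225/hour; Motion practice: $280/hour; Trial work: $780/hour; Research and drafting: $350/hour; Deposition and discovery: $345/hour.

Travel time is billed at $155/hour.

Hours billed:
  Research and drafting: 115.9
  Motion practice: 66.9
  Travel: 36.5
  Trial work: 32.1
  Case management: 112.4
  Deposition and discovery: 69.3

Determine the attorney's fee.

Case management: 112.4 × $225 = $25,290.00
Motion practice: 66.9 × $280 = $18,732.00
Trial work: 32.1 × $780 = $25,038.00
Research and drafting: 115.9 × $350 = $40,565.00
Deposition and discovery: 69.3 × $345 = $23,908.50
Subtotal: $25,290.00 + $18,732.00 + $25,038.00 + $40,565.00 + $23,908.50 = $133,533.50
Travel: 36.5 × $155 = $5,657.50
Total: $133,533.50 + $5,657.50 = $139,191.00

$139,191.00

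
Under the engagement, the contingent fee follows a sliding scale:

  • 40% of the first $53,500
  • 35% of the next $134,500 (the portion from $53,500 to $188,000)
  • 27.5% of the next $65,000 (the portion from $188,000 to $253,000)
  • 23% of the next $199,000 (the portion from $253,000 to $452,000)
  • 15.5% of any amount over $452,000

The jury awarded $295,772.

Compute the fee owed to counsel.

$96,187.56

First $53,500 at 40% = $21,400.00
Next $134,500 at 35% = $47,075.00
Next $65,000 at 27.5% = $17,875.00
Remaining $42,772 at 23% = $9,837.56
Fee: $21,400.00 + $47,075.00 + $17,875.00 + $9,837.56 = $96,187.56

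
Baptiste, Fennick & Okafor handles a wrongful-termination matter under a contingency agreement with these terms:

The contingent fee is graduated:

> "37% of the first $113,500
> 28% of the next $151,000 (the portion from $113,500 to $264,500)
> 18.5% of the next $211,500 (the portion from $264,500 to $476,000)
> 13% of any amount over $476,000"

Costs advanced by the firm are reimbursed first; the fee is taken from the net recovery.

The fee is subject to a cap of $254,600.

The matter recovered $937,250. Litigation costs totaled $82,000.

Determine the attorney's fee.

$172,705.00

Fee base (net of costs): $937,250 − $82,000 = $855,250
First $113,500 at 37% = $41,995.00
Next $151,000 at 28% = $42,280.00
Next $211,500 at 18.5% = $39,127.50
Remaining $379,250 at 13% = $49,302.50
Fee: $41,995.00 + $42,280.00 + $39,127.50 + $49,302.50 = $172,705.00
$172,705.00 is under the $254,600 cap.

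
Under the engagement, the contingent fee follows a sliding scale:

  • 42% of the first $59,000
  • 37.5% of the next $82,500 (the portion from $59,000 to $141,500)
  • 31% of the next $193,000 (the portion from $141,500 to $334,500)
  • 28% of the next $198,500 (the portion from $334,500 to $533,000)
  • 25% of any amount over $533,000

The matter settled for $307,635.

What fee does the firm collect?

$107,219.35

First $59,000 at 42% = $24,780.00
Next $82,500 at 37.5% = $30,937.50
Remaining $166,135 at 31% = $51,501.85
Fee: $24,780.00 + $30,937.50 + $51,501.85 = $107,219.35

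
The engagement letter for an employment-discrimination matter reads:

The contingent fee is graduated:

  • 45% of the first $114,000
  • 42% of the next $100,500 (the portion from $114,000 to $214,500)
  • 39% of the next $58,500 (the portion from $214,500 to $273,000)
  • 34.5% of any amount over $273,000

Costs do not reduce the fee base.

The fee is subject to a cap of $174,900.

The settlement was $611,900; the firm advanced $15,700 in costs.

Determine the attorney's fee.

$174,900.00

Fee base is the gross recovery, $611,900; costs are reimbursed separately.
First $114,000 at 45% = $51,300.00
Next $100,500 at 42% = $42,210.00
Next $58,500 at 39% = $22,815.00
Remaining $338,900 at 34.5% = $116,920.50
Fee: $51,300.00 + $42,210.00 + $22,815.00 + $116,920.50 = $233,245.50
$233,245.50 exceeds the $174,900 cap, so the fee is capped at $174,900.00.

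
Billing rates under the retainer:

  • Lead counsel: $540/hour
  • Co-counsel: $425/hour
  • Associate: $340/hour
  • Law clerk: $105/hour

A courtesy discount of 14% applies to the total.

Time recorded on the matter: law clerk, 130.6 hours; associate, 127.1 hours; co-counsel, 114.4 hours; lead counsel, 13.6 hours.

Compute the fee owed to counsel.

Lead counsel: 13.6 × $540 = $7,344.00
Co-counsel: 114.4 × $425 = $48,620.00
Associate: 127.1 × $340 = $43,214.00
Law clerk: 130.6 × $105 = $13,713.00
Subtotal: $112,891.00
Less 14% discount: −$15,804.74
Total: $112,891.00 − $15,804.74 = $97,086.26

$97,086.26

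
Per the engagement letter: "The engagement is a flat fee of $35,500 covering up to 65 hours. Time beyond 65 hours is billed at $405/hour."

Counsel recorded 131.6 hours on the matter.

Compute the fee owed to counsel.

Flat fee: $35,500.00
Excess hours: 131.6 − 65 = 66.6
Overrun: 66.6 × $405 = $26,973.00
Total: $35,500.00 + $26,973.00 = $62,473.00

$62,473.00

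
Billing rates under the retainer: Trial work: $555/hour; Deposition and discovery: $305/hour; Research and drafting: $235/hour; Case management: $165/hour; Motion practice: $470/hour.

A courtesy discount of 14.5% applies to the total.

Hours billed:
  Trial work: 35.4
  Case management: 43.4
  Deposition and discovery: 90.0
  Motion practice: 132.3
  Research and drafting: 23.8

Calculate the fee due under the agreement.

$104,337.36

Trial work: 35.4 × $555 = $19,647.00
Deposition and discovery: 90.0 × $305 = $27,450.00
Research and drafting: 23.8 × $235 = $5,593.00
Case management: 43.4 × $165 = $7,161.00
Motion practice: 132.3 × $470 = $62,181.00
Subtotal: $122,032.00
Less 14.5% discount: −$17,694.64
Total: $122,032.00 − $17,694.64 = $104,337.36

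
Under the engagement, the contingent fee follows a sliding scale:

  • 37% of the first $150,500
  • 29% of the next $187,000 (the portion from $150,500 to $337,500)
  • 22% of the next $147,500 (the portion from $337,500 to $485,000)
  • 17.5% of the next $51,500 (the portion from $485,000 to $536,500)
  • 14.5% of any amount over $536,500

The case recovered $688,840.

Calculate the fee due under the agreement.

First $150,500 at 37% = $55,685.00
Next $187,000 at 29% = $54,230.00
Next $147,500 at 22% = $32,450.00
Next $51,500 at 17.5% = $9,012.50
Remaining $152,340 at 14.5% = $22,089.30
Fee: $55,685.00 + $54,230.00 + $32,450.00 + $9,012.50 + $22,089.30 = $173,466.80

$173,466.80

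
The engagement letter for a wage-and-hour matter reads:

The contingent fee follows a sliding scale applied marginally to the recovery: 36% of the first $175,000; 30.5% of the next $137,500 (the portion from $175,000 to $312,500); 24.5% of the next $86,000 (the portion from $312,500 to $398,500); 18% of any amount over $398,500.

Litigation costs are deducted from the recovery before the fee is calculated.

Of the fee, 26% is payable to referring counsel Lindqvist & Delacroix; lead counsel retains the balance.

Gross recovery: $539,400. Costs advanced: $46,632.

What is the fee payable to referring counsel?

$37,173.69

Fee base (net of costs): $539,400 − $46,632 = $492,768
First $175,000 at 36% = $63,000.00
Next $137,500 at 30.5% = $41,937.50
Next $86,000 at 24.5% = $21,070.00
Remaining $94,268 at 18% = $16,968.24
Fee: $63,000.00 + $41,937.50 + $21,070.00 + $16,968.24 = $142,975.74
Referral share: 26% of $142,975.74 = $37,173.69; lead counsel retains $142,975.74 − $37,173.69 = $105,802.05.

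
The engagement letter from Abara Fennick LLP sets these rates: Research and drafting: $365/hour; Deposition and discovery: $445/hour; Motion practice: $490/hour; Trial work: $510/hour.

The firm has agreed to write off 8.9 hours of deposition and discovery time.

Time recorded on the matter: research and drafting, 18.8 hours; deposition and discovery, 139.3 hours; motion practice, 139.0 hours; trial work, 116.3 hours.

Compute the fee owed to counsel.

$192,313.00

Research and drafting: 18.8 × $365 = $6,862.00
Deposition and discovery: 139.3 × $445 = $61,988.50
Motion practice: 139.0 × $490 = $68,110.00
Trial work: 116.3 × $510 = $59,313.00
Subtotal: $196,273.50
Write-off: 8.9 × $445 = $3,960.50
Total: $196,273.50 − $3,960.50 = $192,313.00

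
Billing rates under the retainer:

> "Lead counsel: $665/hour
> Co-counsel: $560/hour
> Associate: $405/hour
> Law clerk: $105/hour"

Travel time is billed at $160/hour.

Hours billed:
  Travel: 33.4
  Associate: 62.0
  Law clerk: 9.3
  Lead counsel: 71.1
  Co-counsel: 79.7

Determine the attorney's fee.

$123,344.00

Lead counsel: 71.1 × $665 = $47,281.50
Co-counsel: 79.7 × $560 = $44,632.00
Associate: 62.0 × $405 = $25,110.00
Law clerk: 9.3 × $105 = $976.50
Subtotal: $47,281.50 + $44,632.00 + $25,110.00 + $976.50 = $118,000.00
Travel: 33.4 × $160 = $5,344.00
Total: $118,000.00 + $5,344.00 = $123,344.00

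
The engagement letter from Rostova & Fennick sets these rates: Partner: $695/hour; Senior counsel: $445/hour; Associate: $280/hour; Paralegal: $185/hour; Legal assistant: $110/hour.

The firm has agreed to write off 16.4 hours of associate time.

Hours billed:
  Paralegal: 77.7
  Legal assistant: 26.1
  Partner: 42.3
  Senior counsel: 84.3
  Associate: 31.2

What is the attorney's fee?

$88,301.50

Partner: 42.3 × $695 = $29,398.50
Senior counsel: 84.3 × $445 = $37,513.50
Associate: 31.2 × $280 = $8,736.00
Paralegal: 77.7 × $185 = $14,374.50
Legal assistant: 26.1 × $110 = $2,871.00
Subtotal: $92,893.50
Write-off: 16.4 × $280 = $4,592.00
Total: $92,893.50 − $4,592.00 = $88,301.50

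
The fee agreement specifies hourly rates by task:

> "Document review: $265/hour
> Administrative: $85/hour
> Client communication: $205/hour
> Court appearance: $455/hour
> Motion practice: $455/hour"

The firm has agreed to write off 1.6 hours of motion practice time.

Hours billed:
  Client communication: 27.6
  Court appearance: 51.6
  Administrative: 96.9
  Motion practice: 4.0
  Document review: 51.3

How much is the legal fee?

Document review: 51.3 × $265 = $13,594.50
Administrative: 96.9 × $85 = $8,236.50
Client communication: 27.6 × $205 = $5,658.00
Court appearance: 51.6 × $455 = $23,478.00
Motion practice: 4.0 × $455 = $1,820.00
Subtotal: $52,787.00
Write-off: 1.6 × $455 = $728.00
Total: $52,787.00 − $728.00 = $52,059.00

$52,059.00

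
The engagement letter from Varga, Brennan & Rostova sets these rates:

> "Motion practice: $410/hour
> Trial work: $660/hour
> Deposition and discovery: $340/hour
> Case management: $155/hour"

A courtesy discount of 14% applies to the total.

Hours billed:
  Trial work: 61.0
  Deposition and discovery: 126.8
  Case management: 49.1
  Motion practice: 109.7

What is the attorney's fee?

$116,925.17

Motion practice: 109.7 × $410 = $44,977.00
Trial work: 61.0 × $660 = $40,260.00
Deposition and discovery: 126.8 × $340 = $43,112.00
Case management: 49.1 × $155 = $7,610.50
Subtotal: $135,959.50
Less 14% discount: −$19,034.33
Total: $135,959.50 − $19,034.33 = $116,925.17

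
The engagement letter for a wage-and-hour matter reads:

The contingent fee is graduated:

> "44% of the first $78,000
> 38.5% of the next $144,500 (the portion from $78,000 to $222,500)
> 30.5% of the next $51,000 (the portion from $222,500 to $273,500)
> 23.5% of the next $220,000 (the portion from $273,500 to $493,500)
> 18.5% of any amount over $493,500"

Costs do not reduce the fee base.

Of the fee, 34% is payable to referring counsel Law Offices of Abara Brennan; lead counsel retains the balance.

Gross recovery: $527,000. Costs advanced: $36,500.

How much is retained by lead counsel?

Fee base is the gross recovery, $527,000; costs are reimbursed separately.
First $78,000 at 44% = $34,320.00
Next $144,500 at 38.5% = $55,632.50
Next $51,000 at 30.5% = $15,555.00
Next $220,000 at 23.5% = $51,700.00
Remaining $33,500 at 18.5% = $6,197.50
Fee: $34,320.00 + $55,632.50 + $15,555.00 + $51,700.00 + $6,197.50 = $163,405.00
Referral share: 34% of $163,405.00 = $55,557.70; lead counsel retains $163,405.00 − $55,557.70 = $107,847.30.

$107,847.30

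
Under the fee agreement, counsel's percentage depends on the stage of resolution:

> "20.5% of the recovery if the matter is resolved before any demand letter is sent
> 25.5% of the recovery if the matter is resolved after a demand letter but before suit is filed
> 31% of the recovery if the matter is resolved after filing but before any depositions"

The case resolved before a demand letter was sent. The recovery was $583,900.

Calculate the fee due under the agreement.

The matter resolved before a demand letter was sent, so the 20.5% rate applies.
$583,900 × 20.5% = $119,699.50

$119,699.50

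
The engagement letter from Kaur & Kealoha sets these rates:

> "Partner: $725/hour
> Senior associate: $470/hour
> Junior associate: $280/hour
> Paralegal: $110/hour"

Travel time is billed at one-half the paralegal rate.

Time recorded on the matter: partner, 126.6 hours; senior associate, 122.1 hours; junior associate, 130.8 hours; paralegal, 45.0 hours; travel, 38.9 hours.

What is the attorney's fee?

$192,885.50

Partner: 126.6 × $725 = $91,785.00
Senior associate: 122.1 × $470 = $57,387.00
Junior associate: 130.8 × $280 = $36,624.00
Paralegal: 45.0 × $110 = $4,950.00
Subtotal: $91,785.00 + $57,387.00 + $36,624.00 + $4,950.00 = $190,746.00
Travel: 38.9 × ($110 ÷ 2) = 38.9 × $55.00 = $2,139.50
Total: $190,746.00 + $2,139.50 = $192,885.50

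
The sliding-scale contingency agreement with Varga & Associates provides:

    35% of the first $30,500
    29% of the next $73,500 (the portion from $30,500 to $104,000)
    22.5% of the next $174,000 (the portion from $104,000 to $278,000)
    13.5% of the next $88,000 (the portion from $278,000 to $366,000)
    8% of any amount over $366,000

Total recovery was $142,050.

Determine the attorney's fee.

$40,551.25

First $30,500 at 35% = $10,675.00
Next $73,500 at 29% = $21,315.00
Remaining $38,050 at 22.5% = $8,561.25
Fee: $10,675.00 + $21,315.00 + $8,561.25 = $40,551.25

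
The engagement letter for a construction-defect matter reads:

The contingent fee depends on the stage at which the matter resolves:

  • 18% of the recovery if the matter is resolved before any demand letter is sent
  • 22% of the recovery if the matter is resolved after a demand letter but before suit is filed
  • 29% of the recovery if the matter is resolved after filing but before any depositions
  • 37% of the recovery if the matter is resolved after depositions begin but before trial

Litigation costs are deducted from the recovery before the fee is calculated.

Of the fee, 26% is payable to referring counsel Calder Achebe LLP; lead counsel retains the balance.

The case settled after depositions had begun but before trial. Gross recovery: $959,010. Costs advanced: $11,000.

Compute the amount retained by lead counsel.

Fee base (net of costs): $959,010 − $11,000 = $948,010
The matter settled after depositions had begun but before trial, so the 37% rate applies.
$948,010 × 37% = $350,763.70
Referral share: 26% of $350,763.70 = $91,198.56; lead counsel retains $350,763.70 − $91,198.56 = $259,565.14.

$259,565.14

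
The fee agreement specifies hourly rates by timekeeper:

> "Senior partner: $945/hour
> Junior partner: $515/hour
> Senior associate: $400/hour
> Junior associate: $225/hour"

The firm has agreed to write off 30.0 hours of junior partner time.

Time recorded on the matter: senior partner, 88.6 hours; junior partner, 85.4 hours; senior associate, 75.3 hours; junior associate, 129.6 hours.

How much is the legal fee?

Senior partner: 88.6 × $945 = $83,727.00
Junior partner: 85.4 × $515 = $43,981.00
Senior associate: 75.3 × $400 = $30,120.00
Junior associate: 129.6 × $225 = $29,160.00
Subtotal: $186,988.00
Write-off: 30.0 × $515 = $15,450.00
Total: $186,988.00 − $15,450.00 = $171,538.00

$171,538.00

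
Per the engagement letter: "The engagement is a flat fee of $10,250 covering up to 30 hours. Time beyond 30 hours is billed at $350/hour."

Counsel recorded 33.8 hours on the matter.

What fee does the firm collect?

$11,580.00

Flat fee: $10,250.00
Excess hours: 33.8 − 30 = 3.8
Overrun: 3.8 × $350 = $1,330.00
Total: $10,250.00 + $1,330.00 = $11,580.00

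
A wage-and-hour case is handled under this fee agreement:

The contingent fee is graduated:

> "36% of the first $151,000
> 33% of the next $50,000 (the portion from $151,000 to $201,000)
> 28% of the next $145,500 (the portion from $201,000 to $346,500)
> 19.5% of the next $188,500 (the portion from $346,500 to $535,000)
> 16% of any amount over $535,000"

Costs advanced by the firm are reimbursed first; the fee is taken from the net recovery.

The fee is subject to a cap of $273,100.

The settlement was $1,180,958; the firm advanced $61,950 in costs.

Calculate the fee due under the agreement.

$241,798.78

Fee base (net of costs): $1,180,958 − $61,950 = $1,119,008
First $151,000 at 36% = $54,360.00
Next $50,000 at 33% = $16,500.00
Next $145,500 at 28% = $40,740.00
Next $188,500 at 19.5% = $36,757.50
Remaining $584,008 at 16% = $93,441.28
Fee: $54,360.00 + $16,500.00 + $40,740.00 + $36,757.50 + $93,441.28 = $241,798.78
$241,798.78 is under the $273,100 cap.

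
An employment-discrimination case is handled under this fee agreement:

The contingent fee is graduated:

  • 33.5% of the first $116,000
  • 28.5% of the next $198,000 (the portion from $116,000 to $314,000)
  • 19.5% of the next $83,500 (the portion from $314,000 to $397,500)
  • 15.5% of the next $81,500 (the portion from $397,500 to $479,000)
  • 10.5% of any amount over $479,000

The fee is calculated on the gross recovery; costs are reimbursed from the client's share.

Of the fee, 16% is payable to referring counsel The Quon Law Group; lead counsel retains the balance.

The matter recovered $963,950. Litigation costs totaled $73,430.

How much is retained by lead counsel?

Fee base is the gross recovery, $963,950; costs are reimbursed separately.
First $116,000 at 33.5% = $38,860.00
Next $198,000 at 28.5% = $56,430.00
Next $83,500 at 19.5% = $16,282.50
Next $81,500 at 15.5% = $12,632.50
Remaining $484,950 at 10.5% = $50,919.75
Fee: $38,860.00 + $56,430.00 + $16,282.50 + $12,632.50 + $50,919.75 = $175,124.75
Referral share: 16% of $175,124.75 = $28,019.96; lead counsel retains $175,124.75 − $28,019.96 = $147,104.79.

$147,104.79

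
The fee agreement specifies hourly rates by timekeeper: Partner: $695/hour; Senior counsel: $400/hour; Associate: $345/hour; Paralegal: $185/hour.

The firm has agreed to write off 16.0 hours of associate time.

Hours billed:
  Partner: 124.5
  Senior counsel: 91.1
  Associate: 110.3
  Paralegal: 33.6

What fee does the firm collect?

$161,717.00

Partner: 124.5 × $695 = $86,527.50
Senior counsel: 91.1 × $400 = $36,440.00
Associate: 110.3 × $345 = $38,053.50
Paralegal: 33.6 × $185 = $6,216.00
Subtotal: $167,237.00
Write-off: 16.0 × $345 = $5,520.00
Total: $167,237.00 − $5,520.00 = $161,717.00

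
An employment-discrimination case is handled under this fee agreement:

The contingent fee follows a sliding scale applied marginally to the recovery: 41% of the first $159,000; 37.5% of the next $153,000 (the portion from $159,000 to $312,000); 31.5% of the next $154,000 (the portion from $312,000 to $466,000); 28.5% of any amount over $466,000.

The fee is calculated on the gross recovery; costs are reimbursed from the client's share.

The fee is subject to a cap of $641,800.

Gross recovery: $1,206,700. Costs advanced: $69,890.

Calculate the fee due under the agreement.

$382,174.50

Fee base is the gross recovery, $1,206,700; costs are reimbursed separately.
First $159,000 at 41% = $65,190.00
Next $153,000 at 37.5% = $57,375.00
Next $154,000 at 31.5% = $48,510.00
Remaining $740,700 at 28.5% = $211,099.50
Fee: $65,190.00 + $57,375.00 + $48,510.00 + $211,099.50 = $382,174.50
$382,174.50 is under the $641,800 cap.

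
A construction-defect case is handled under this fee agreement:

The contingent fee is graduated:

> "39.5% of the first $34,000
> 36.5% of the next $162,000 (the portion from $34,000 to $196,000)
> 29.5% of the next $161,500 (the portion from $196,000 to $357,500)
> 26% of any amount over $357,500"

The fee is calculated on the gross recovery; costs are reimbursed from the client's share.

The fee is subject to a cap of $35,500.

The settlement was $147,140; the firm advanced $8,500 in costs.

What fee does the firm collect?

Fee base is the gross recovery, $147,140; costs are reimbursed separately.
First $34,000 at 39.5% = $13,430.00
Remaining $113,140 at 36.5% = $41,296.10
Fee: $13,430.00 + $41,296.10 = $54,726.10
$54,726.10 exceeds the $35,500 cap, so the fee is capped at $35,500.00.

$35,500.00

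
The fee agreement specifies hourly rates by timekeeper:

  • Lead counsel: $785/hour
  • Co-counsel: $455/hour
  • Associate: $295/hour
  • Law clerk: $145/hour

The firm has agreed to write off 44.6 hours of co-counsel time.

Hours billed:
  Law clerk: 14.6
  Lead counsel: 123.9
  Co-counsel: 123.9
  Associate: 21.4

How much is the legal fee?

$141,773.00

Lead counsel: 123.9 × $785 = $97,261.50
Co-counsel: 123.9 × $455 = $56,374.50
Associate: 21.4 × $295 = $6,313.00
Law clerk: 14.6 × $145 = $2,117.00
Subtotal: $162,066.00
Write-off: 44.6 × $455 = $20,293.00
Total: $162,066.00 − $20,293.00 = $141,773.00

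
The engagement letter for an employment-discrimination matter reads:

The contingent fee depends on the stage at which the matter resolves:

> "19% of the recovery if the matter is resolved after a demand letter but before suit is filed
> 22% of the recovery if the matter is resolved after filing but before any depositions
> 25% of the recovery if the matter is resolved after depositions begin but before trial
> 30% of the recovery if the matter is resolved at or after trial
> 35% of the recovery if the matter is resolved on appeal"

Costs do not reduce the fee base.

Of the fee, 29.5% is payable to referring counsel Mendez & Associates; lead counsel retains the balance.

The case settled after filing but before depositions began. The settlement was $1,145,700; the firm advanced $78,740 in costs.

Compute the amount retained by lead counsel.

Fee base is the gross recovery, $1,145,700; costs are reimbursed separately.
The matter settled after filing but before depositions began, so the 22% rate applies.
$1,145,700 × 22% = $252,054.00
Referral share: 29.5% of $252,054.00 = $74,355.93; lead counsel retains $252,054.00 − $74,355.93 = $177,698.07.

$177,698.07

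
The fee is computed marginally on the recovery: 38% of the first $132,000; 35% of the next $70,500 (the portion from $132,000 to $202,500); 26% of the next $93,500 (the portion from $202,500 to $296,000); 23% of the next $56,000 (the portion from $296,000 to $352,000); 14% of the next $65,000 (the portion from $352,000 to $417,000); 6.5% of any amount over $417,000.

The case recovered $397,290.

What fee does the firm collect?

$118,365.60

First $132,000 at 38% = $50,160.00
Next $70,500 at 35% = $24,675.00
Next $93,500 at 26% = $24,310.00
Next $56,000 at 23% = $12,880.00
Remaining $45,290 at 14% = $6,340.60
Fee: $50,160.00 + $24,675.00 + $24,310.00 + $12,880.00 + $6,340.60 = $118,365.60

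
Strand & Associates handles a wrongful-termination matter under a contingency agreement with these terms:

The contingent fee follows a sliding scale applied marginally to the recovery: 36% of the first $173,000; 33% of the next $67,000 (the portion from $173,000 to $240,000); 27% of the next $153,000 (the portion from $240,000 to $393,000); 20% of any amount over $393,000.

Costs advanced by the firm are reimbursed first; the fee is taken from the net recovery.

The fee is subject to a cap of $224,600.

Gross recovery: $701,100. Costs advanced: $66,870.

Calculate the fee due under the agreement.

Fee base (net of costs): $701,100 − $66,870 = $634,230
First $173,000 at 36% = $62,280.00
Next $67,000 at 33% = $22,110.00
Next $153,000 at 27% = $41,310.00
Remaining $241,230 at 20% = $48,246.00
Fee: $62,280.00 + $22,110.00 + $41,310.00 + $48,246.00 = $173,946.00
$173,946.00 is under the $224,600 cap.

$173,946.00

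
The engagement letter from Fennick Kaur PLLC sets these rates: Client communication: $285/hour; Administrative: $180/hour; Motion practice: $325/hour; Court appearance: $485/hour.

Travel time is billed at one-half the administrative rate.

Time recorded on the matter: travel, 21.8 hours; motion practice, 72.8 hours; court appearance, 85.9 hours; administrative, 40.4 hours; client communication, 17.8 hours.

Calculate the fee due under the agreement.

$79,628.50

Client communication: 17.8 × $285 = $5,073.00
Administrative: 40.4 × $180 = $7,272.00
Motion practice: 72.8 × $325 = $23,660.00
Court appearance: 85.9 × $485 = $41,661.50
Subtotal: $5,073.00 + $7,272.00 + $23,660.00 + $41,661.50 = $77,666.50
Travel: 21.8 × ($180 ÷ 2) = 21.8 × $90.00 = $1,962.00
Total: $77,666.50 + $1,962.00 = $79,628.50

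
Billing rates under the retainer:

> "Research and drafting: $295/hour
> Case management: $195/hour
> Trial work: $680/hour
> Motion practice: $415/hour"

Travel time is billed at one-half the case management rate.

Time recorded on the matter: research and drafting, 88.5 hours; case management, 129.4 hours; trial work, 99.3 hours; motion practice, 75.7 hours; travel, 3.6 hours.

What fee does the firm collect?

$150,631.00

Research and drafting: 88.5 × $295 = $26,107.50
Case management: 129.4 × $195 = $25,233.00
Trial work: 99.3 × $680 = $67,524.00
Motion practice: 75.7 × $415 = $31,415.50
Subtotal: $26,107.50 + $25,233.00 + $67,524.00 + $31,415.50 = $150,280.00
Travel: 3.6 × ($195 ÷ 2) = 3.6 × $97.50 = $351.00
Total: $150,280.00 + $351.00 = $150,631.00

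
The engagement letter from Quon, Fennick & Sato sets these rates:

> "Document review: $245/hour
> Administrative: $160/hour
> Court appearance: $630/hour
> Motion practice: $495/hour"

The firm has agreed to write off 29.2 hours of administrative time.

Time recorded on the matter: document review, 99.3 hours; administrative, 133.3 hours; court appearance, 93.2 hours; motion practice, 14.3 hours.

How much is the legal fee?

Document review: 99.3 × $245 = $24,328.50
Administrative: 133.3 × $160 = $21,328.00
Court appearance: 93.2 × $630 = $58,716.00
Motion practice: 14.3 × $495 = $7,078.50
Subtotal: $111,451.00
Write-off: 29.2 × $160 = $4,672.00
Total: $111,451.00 − $4,672.00 = $106,779.00

$106,779.00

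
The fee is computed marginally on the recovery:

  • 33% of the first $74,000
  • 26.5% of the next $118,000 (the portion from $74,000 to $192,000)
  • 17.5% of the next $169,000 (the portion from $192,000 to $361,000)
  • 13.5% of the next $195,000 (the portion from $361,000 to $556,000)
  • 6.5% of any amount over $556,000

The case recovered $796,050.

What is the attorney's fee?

$127,193.25

First $74,000 at 33% = $24,420.00
Next $118,000 at 26.5% = $31,270.00
Next $169,000 at 17.5% = $29,575.00
Next $195,000 at 13.5% = $26,325.00
Remaining $240,050 at 6.5% = $15,603.25
Fee: $24,420.00 + $31,270.00 + $29,575.00 + $26,325.00 + $15,603.25 = $127,193.25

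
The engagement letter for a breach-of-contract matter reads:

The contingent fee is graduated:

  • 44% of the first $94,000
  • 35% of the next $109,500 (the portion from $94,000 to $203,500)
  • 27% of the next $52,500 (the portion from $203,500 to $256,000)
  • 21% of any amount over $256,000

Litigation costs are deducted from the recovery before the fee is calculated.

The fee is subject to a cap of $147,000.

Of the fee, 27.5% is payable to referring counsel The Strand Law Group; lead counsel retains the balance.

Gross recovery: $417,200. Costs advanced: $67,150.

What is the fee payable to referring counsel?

Fee base (net of costs): $417,200 − $67,150 = $350,050
First $94,000 at 44% = $41,360.00
Next $109,500 at 35% = $38,325.00
Next $52,500 at 27% = $14,175.00
Remaining $94,050 at 21% = $19,750.50
Fee: $41,360.00 + $38,325.00 + $14,175.00 + $19,750.50 = $113,610.50
$113,610.50 is under the $147,000 cap.
Referral share: 27.5% of $113,610.50 = $31,242.89; lead counsel retains $113,610.50 − $31,242.89 = $82,367.61.

$31,242.89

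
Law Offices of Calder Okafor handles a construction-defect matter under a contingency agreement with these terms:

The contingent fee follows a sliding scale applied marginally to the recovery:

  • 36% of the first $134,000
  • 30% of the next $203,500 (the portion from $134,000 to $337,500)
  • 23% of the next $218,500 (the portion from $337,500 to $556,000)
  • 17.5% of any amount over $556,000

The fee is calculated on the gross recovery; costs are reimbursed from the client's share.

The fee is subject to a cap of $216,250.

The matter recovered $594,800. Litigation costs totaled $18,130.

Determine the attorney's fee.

Fee base is the gross recovery, $594,800; costs are reimbursed separately.
First $134,000 at 36% = $48,240.00
Next $203,500 at 30% = $61,050.00
Next $218,500 at 23% = $50,255.00
Remaining $38,800 at 17.5% = $6,790.00
Fee: $48,240.00 + $61,050.00 + $50,255.00 + $6,790.00 = $166,335.00
$166,335.00 is under the $216,250 cap.

$166,335.00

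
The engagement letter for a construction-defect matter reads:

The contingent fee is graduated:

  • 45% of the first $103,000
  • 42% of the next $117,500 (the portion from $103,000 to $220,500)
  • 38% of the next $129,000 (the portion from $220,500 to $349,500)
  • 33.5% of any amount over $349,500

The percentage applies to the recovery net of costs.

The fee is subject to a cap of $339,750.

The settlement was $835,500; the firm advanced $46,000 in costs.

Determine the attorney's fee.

$292,120.00

Fee base (net of costs): $835,500 − $46,000 = $789,500
First $103,000 at 45% = $46,350.00
Next $117,500 at 42% = $49,350.00
Next $129,000 at 38% = $49,020.00
Remaining $440,000 at 33.5% = $147,400.00
Fee: $46,350.00 + $49,350.00 + $49,020.00 + $147,400.00 = $292,120.00
$292,120.00 is under the $339,750 cap.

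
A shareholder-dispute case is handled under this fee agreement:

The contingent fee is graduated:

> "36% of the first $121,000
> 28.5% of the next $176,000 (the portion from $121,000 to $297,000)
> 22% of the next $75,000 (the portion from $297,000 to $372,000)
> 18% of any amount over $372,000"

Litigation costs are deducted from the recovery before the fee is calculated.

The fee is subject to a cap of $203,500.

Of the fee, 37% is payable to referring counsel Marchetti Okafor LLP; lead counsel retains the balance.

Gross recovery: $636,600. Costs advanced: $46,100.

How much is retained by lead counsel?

$94,216.50

Fee base (net of costs): $636,600 − $46,100 = $590,500
First $121,000 at 36% = $43,560.00
Next $176,000 at 28.5% = $50,160.00
Next $75,000 at 22% = $16,500.00
Remaining $218,500 at 18% = $39,330.00
Fee: $43,560.00 + $50,160.00 + $16,500.00 + $39,330.00 = $149,550.00
$149,550.00 is under the $203,500 cap.
Referral share: 37% of $149,550.00 = $55,333.50; lead counsel retains $149,550.00 − $55,333.50 = $94,216.50.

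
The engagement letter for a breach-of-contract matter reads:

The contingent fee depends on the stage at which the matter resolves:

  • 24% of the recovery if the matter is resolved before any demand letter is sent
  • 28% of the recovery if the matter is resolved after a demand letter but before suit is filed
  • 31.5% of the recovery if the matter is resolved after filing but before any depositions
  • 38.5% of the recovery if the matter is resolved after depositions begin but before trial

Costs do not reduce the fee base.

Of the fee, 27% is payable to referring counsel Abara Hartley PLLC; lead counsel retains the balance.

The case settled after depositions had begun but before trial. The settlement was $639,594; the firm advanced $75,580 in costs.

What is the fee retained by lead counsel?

$179,757.89

Fee base is the gross recovery, $639,594; costs are reimbursed separately.
The matter settled after depositions had begun but before trial, so the 38.5% rate applies.
$639,594 × 38.5% = $246,243.69
Referral share: 27% of $246,243.69 = $66,485.80; lead counsel retains $246,243.69 − $66,485.80 = $179,757.89.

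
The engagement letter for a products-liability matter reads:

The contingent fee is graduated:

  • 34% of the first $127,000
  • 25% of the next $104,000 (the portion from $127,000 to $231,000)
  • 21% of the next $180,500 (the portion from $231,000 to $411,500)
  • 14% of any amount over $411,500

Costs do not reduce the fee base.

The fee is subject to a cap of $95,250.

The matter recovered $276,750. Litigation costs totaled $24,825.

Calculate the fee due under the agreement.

Fee base is the gross recovery, $276,750; costs are reimbursed separately.
First $127,000 at 34% = $43,180.00
Next $104,000 at 25% = $26,000.00
Remaining $45,750 at 21% = $9,607.50
Fee: $43,180.00 + $26,000.00 + $9,607.50 = $78,787.50
$78,787.50 is under the $95,250 cap.

$78,787.50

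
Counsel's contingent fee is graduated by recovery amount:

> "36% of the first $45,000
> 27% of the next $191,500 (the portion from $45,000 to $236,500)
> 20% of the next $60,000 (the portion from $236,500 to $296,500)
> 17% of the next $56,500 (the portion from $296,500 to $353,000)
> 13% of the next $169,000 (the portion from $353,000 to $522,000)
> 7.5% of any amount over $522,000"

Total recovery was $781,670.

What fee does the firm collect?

$130,955.25

First $45,000 at 36% = $16,200.00
Next $191,500 at 27% = $51,705.00
Next $60,000 at 20% = $12,000.00
Next $56,500 at 17% = $9,605.00
Next $169,000 at 13% = $21,970.00
Remaining $259,670 at 7.5% = $19,475.25
Fee: $16,200.00 + $51,705.00 + $12,000.00 + $9,605.00 + $21,970.00 + $19,475.25 = $130,955.25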